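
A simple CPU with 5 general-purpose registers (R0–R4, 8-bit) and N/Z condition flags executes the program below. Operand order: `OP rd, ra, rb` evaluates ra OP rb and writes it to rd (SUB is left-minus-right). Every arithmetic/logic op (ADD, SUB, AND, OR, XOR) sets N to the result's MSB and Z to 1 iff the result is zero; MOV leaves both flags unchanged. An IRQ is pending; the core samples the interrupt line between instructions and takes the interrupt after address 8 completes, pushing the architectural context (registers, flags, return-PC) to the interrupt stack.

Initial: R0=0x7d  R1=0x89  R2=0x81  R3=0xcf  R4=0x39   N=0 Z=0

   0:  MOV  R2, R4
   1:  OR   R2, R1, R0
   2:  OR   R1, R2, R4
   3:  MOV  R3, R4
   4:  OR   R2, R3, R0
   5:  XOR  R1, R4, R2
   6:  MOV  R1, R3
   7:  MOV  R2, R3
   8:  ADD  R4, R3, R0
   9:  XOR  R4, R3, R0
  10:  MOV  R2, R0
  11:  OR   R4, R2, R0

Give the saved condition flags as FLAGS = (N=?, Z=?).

FLAGS = (N=1, Z=0)

after  0: R0=0x7d R1=0x89 R2=0x39 R3=0xcf R4=0x39  N=0 Z=0
after  1: R0=0x7d R1=0x89 R2=0xfd R3=0xcf R4=0x39  N=1 Z=0
after  2: R0=0x7d R1=0xfd R2=0xfd R3=0xcf R4=0x39  N=1 Z=0
after  3: R0=0x7d R1=0xfd R2=0xfd R3=0x39 R4=0x39  N=1 Z=0
after  4: R0=0x7d R1=0xfd R2=0x7d R3=0x39 R4=0x39  N=0 Z=0
after  5: R0=0x7d R1=0x44 R2=0x7d R3=0x39 R4=0x39  N=0 Z=0
after  6: R0=0x7d R1=0x39 R2=0x7d R3=0x39 R4=0x39  N=0 Z=0
after  7: R0=0x7d R1=0x39 R2=0x39 R3=0x39 R4=0x39  N=0 Z=0
after  8: R0=0x7d R1=0x39 R2=0x39 R3=0x39 R4=0xb6  N=1 Z=0
-- IRQ taken; context saved, return-PC = 9 --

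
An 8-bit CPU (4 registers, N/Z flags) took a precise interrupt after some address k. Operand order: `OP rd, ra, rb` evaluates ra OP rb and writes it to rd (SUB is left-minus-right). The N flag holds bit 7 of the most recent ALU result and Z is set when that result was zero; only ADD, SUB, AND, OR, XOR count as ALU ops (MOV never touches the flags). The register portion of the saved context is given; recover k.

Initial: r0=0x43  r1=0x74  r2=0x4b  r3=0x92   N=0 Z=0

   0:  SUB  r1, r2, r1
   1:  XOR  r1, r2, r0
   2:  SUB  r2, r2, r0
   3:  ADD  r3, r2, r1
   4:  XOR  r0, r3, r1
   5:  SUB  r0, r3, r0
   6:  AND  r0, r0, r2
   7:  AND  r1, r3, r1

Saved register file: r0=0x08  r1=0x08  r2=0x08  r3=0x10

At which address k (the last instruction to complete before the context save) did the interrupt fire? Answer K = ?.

after  0: r0=0x43 r1=0xd7 r2=0x4b r3=0x92  N=1 Z=0
after  1: r0=0x43 r1=0x08 r2=0x4b r3=0x92  N=0 Z=0
after  2: r0=0x43 r1=0x08 r2=0x08 r3=0x92  N=0 Z=0
after  3: r0=0x43 r1=0x08 r2=0x08 r3=0x10  N=0 Z=0
after  4: r0=0x18 r1=0x08 r2=0x08 r3=0x10  N=0 Z=0
after  5: r0=0xf8 r1=0x08 r2=0x08 r3=0x10  N=1 Z=0
after  6: r0=0x08 r1=0x08 r2=0x08 r3=0x10  N=0 Z=0
-- IRQ taken; context saved, return-PC = 7 --

K = 6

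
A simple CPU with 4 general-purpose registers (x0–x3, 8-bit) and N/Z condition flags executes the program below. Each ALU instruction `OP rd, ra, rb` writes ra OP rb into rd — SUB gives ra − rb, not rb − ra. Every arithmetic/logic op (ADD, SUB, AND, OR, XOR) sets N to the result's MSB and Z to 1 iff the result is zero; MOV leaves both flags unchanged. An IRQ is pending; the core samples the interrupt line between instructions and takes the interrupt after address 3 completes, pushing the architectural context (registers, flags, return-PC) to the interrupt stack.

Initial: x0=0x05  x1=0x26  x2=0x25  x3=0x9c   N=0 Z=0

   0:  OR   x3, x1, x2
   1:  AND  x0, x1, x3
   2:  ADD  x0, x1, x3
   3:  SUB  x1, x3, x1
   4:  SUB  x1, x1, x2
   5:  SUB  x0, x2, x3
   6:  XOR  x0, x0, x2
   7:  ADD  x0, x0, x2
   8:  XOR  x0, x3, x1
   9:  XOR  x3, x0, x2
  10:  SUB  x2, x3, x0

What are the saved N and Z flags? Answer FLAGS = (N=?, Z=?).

FLAGS = (N=0, Z=0)

after  0: x0=0x05 x1=0x26 x2=0x25 x3=0x27  N=0 Z=0
after  1: x0=0x26 x1=0x26 x2=0x25 x3=0x27  N=0 Z=0
after  2: x0=0x4d x1=0x26 x2=0x25 x3=0x27  N=0 Z=0
after  3: x0=0x4d x1=0x01 x2=0x25 x3=0x27  N=0 Z=0
-- IRQ taken; context saved, return-PC = 4 --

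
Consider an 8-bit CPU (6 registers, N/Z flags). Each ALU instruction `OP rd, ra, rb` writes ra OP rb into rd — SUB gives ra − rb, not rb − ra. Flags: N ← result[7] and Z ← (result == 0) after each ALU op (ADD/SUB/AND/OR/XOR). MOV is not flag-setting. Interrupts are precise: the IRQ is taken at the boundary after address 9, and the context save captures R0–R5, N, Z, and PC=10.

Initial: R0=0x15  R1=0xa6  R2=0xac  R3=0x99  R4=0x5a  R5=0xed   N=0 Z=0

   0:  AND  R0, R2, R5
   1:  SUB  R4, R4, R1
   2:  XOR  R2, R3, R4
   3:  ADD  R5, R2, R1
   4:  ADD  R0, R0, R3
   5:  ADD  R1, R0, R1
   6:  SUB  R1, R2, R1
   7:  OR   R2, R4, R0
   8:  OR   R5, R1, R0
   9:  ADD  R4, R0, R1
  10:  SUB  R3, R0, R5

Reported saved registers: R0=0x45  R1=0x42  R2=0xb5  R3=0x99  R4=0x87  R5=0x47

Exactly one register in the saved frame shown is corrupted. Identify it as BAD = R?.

after  0: R0=0xac R1=0xa6 R2=0xac R3=0x99 R4=0x5a R5=0xed  N=1 Z=0
after  1: R0=0xac R1=0xa6 R2=0xac R3=0x99 R4=0xb4 R5=0xed  N=1 Z=0
after  2: R0=0xac R1=0xa6 R2=0x2d R3=0x99 R4=0xb4 R5=0xed  N=0 Z=0
after  3: R0=0xac R1=0xa6 R2=0x2d R3=0x99 R4=0xb4 R5=0xd3  N=1 Z=0
after  4: R0=0x45 R1=0xa6 R2=0x2d R3=0x99 R4=0xb4 R5=0xd3  N=0 Z=0
after  5: R0=0x45 R1=0xeb R2=0x2d R3=0x99 R4=0xb4 R5=0xd3  N=1 Z=0
after  6: R0=0x45 R1=0x42 R2=0x2d R3=0x99 R4=0xb4 R5=0xd3  N=0 Z=0
after  7: R0=0x45 R1=0x42 R2=0xf5 R3=0x99 R4=0xb4 R5=0xd3  N=1 Z=0
after  8: R0=0x45 R1=0x42 R2=0xf5 R3=0x99 R4=0xb4 R5=0x47  N=0 Z=0
after  9: R0=0x45 R1=0x42 R2=0xf5 R3=0x99 R4=0x87 R5=0x47  N=1 Z=0
-- IRQ taken; context saved, return-PC = 10 --
mismatch: R2: reported 0xb5 vs actual 0xf5

BAD = R2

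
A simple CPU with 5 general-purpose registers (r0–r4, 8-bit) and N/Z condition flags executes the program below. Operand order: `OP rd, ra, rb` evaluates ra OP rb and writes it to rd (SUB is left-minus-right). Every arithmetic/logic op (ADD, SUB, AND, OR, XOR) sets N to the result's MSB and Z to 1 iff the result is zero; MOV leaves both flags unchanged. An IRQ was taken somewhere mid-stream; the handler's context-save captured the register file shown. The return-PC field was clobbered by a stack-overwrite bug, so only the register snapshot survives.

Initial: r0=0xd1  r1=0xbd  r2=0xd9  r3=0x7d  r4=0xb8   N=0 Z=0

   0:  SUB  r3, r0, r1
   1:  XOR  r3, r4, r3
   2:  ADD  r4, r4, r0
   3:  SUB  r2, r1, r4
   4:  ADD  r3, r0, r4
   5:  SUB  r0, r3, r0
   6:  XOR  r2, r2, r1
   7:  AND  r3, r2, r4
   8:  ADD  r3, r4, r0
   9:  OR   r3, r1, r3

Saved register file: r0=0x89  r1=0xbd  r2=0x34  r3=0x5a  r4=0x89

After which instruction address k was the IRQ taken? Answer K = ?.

after  0: r0=0xd1 r1=0xbd r2=0xd9 r3=0x14 r4=0xb8  N=0 Z=0
after  1: r0=0xd1 r1=0xbd r2=0xd9 r3=0xac r4=0xb8  N=1 Z=0
after  2: r0=0xd1 r1=0xbd r2=0xd9 r3=0xac r4=0x89  N=1 Z=0
after  3: r0=0xd1 r1=0xbd r2=0x34 r3=0xac r4=0x89  N=0 Z=0
after  4: r0=0xd1 r1=0xbd r2=0x34 r3=0x5a r4=0x89  N=0 Z=0
after  5: r0=0x89 r1=0xbd r2=0x34 r3=0x5a r4=0x89  N=1 Z=0
-- IRQ taken; context saved, return-PC = 6 --

K = 5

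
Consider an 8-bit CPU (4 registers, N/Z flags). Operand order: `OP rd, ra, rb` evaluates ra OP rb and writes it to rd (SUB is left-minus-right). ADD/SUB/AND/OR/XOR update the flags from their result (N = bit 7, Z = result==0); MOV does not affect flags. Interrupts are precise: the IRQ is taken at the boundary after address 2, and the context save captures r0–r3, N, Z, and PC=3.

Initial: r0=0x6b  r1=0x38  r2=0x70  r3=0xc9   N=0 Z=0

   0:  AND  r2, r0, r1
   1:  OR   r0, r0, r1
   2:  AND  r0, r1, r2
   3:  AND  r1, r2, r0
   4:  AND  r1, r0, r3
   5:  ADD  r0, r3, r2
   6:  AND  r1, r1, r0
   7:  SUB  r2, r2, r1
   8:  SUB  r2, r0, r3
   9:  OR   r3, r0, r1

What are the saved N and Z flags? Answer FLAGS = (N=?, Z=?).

after  0: r0=0x6b r1=0x38 r2=0x28 r3=0xc9  N=0 Z=0
after  1: r0=0x7b r1=0x38 r2=0x28 r3=0xc9  N=0 Z=0
after  2: r0=0x28 r1=0x38 r2=0x28 r3=0xc9  N=0 Z=0
-- IRQ taken; context saved, return-PC = 3 --

FLAGS = (N=0, Z=0)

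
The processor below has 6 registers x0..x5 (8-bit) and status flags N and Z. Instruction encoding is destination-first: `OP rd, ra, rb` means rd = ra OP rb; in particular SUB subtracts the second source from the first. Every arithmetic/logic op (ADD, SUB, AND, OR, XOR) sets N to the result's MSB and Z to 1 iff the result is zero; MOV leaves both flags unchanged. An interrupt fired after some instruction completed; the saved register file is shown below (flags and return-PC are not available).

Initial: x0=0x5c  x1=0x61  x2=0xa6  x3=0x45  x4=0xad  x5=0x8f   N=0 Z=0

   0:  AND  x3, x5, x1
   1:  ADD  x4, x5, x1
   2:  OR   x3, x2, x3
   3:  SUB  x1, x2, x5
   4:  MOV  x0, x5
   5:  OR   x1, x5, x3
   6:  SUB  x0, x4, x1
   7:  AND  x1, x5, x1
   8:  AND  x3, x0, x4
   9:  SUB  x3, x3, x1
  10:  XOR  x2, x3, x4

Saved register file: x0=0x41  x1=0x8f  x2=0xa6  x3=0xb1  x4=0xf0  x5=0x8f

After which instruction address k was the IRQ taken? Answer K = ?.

K = 9

after  0: x0=0x5c x1=0x61 x2=0xa6 x3=0x01 x4=0xad x5=0x8f  N=0 Z=0
after  1: x0=0x5c x1=0x61 x2=0xa6 x3=0x01 x4=0xf0 x5=0x8f  N=1 Z=0
after  2: x0=0x5c x1=0x61 x2=0xa6 x3=0xa7 x4=0xf0 x5=0x8f  N=1 Z=0
after  3: x0=0x5c x1=0x17 x2=0xa6 x3=0xa7 x4=0xf0 x5=0x8f  N=0 Z=0
after  4: x0=0x8f x1=0x17 x2=0xa6 x3=0xa7 x4=0xf0 x5=0x8f  N=0 Z=0
after  5: x0=0x8f x1=0xaf x2=0xa6 x3=0xa7 x4=0xf0 x5=0x8f  N=1 Z=0
after  6: x0=0x41 x1=0xaf x2=0xa6 x3=0xa7 x4=0xf0 x5=0x8f  N=0 Z=0
after  7: x0=0x41 x1=0x8f x2=0xa6 x3=0xa7 x4=0xf0 x5=0x8f  N=1 Z=0
after  8: x0=0x41 x1=0x8f x2=0xa6 x3=0x40 x4=0xf0 x5=0x8f  N=0 Z=0
after  9: x0=0x41 x1=0x8f x2=0xa6 x3=0xb1 x4=0xf0 x5=0x8f  N=1 Z=0
-- IRQ taken; context saved, return-PC = 10 --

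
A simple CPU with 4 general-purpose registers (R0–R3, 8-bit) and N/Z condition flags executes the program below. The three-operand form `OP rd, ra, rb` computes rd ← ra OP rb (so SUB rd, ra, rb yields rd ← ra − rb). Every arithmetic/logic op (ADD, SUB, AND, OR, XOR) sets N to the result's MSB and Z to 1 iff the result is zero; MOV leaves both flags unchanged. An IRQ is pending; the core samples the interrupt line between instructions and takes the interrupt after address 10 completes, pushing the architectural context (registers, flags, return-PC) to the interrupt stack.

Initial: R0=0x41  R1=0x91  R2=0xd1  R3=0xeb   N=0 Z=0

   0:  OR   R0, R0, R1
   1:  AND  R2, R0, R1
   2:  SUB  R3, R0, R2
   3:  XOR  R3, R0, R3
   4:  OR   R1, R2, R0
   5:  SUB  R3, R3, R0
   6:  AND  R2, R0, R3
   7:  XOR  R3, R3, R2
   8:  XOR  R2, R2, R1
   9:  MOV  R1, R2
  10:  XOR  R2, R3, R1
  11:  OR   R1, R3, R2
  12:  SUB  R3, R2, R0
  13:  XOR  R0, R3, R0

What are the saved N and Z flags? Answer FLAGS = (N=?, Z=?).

after  0: R0=0xd1 R1=0x91 R2=0xd1 R3=0xeb  N=1 Z=0
after  1: R0=0xd1 R1=0x91 R2=0x91 R3=0xeb  N=1 Z=0
after  2: R0=0xd1 R1=0x91 R2=0x91 R3=0x40  N=0 Z=0
after  3: R0=0xd1 R1=0x91 R2=0x91 R3=0x91  N=1 Z=0
after  4: R0=0xd1 R1=0xd1 R2=0x91 R3=0x91  N=1 Z=0
after  5: R0=0xd1 R1=0xd1 R2=0x91 R3=0xc0  N=1 Z=0
after  6: R0=0xd1 R1=0xd1 R2=0xc0 R3=0xc0  N=1 Z=0
after  7: R0=0xd1 R1=0xd1 R2=0xc0 R3=0x00  N=0 Z=1
after  8: R0=0xd1 R1=0xd1 R2=0x11 R3=0x00  N=0 Z=0
after  9: R0=0xd1 R1=0x11 R2=0x11 R3=0x00  N=0 Z=0
after 10: R0=0xd1 R1=0x11 R2=0x11 R3=0x00  N=0 Z=0
-- IRQ taken; context saved, return-PC = 11 --

FLAGS = (N=0, Z=0)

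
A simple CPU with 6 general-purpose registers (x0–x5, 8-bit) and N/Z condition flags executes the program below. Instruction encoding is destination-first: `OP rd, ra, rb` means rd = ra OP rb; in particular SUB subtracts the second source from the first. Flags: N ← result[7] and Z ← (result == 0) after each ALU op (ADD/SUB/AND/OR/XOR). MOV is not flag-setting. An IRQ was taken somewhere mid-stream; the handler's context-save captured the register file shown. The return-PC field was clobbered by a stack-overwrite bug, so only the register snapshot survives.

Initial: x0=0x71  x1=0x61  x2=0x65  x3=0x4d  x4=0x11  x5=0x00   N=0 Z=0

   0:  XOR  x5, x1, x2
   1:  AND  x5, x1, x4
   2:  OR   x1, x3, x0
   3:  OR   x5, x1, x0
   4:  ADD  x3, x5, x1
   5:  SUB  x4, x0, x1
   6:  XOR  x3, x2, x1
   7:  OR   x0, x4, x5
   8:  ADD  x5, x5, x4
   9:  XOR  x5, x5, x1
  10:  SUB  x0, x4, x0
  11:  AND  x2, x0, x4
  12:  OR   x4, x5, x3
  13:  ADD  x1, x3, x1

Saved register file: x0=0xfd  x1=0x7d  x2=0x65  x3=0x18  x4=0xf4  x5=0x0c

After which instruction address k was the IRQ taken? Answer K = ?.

after  0: x0=0x71 x1=0x61 x2=0x65 x3=0x4d x4=0x11 x5=0x04  N=0 Z=0
after  1: x0=0x71 x1=0x61 x2=0x65 x3=0x4d x4=0x11 x5=0x01  N=0 Z=0
after  2: x0=0x71 x1=0x7d x2=0x65 x3=0x4d x4=0x11 x5=0x01  N=0 Z=0
after  3: x0=0x71 x1=0x7d x2=0x65 x3=0x4d x4=0x11 x5=0x7d  N=0 Z=0
after  4: x0=0x71 x1=0x7d x2=0x65 x3=0xfa x4=0x11 x5=0x7d  N=1 Z=0
after  5: x0=0x71 x1=0x7d x2=0x65 x3=0xfa x4=0xf4 x5=0x7d  N=1 Z=0
after  6: x0=0x71 x1=0x7d x2=0x65 x3=0x18 x4=0xf4 x5=0x7d  N=0 Z=0
after  7: x0=0xfd x1=0x7d x2=0x65 x3=0x18 x4=0xf4 x5=0x7d  N=1 Z=0
after  8: x0=0xfd x1=0x7d x2=0x65 x3=0x18 x4=0xf4 x5=0x71  N=0 Z=0
after  9: x0=0xfd x1=0x7d x2=0x65 x3=0x18 x4=0xf4 x5=0x0c  N=0 Z=0
-- IRQ taken; context saved, return-PC = 10 --

K = 9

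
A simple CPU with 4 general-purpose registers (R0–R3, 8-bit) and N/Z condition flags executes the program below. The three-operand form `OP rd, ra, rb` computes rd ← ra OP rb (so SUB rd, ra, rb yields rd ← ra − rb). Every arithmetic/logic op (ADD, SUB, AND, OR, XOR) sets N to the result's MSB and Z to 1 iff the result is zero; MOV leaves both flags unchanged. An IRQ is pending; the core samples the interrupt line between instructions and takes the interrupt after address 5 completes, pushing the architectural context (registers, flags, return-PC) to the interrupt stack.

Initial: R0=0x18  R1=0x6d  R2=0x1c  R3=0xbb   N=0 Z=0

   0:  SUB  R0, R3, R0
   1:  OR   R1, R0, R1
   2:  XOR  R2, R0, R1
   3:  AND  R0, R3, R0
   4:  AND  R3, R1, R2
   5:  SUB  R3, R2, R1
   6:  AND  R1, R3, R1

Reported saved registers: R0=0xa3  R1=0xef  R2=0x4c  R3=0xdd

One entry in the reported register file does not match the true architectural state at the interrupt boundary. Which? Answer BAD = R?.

after  0: R0=0xa3 R1=0x6d R2=0x1c R3=0xbb  N=1 Z=0
after  1: R0=0xa3 R1=0xef R2=0x1c R3=0xbb  N=1 Z=0
after  2: R0=0xa3 R1=0xef R2=0x4c R3=0xbb  N=0 Z=0
after  3: R0=0xa3 R1=0xef R2=0x4c R3=0xbb  N=1 Z=0
after  4: R0=0xa3 R1=0xef R2=0x4c R3=0x4c  N=0 Z=0
after  5: R0=0xa3 R1=0xef R2=0x4c R3=0x5d  N=0 Z=0
-- IRQ taken; context saved, return-PC = 6 --
mismatch: R3: reported 0xdd vs actual 0x5d

BAD = R3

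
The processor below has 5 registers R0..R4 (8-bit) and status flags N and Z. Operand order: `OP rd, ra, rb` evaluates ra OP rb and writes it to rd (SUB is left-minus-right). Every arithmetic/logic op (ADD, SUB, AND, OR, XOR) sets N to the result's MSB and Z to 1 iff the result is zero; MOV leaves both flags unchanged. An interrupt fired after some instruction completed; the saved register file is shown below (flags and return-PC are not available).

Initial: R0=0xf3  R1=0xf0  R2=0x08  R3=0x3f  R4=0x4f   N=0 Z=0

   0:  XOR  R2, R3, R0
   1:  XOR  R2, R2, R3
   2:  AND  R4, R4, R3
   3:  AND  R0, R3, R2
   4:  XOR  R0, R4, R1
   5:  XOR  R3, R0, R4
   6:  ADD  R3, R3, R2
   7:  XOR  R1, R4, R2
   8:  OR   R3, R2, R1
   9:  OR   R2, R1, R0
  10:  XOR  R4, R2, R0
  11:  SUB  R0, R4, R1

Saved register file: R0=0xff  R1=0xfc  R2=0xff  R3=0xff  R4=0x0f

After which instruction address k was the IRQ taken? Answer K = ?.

after  0: R0=0xf3 R1=0xf0 R2=0xcc R3=0x3f R4=0x4f  N=1 Z=0
after  1: R0=0xf3 R1=0xf0 R2=0xf3 R3=0x3f R4=0x4f  N=1 Z=0
after  2: R0=0xf3 R1=0xf0 R2=0xf3 R3=0x3f R4=0x0f  N=0 Z=0
after  3: R0=0x33 R1=0xf0 R2=0xf3 R3=0x3f R4=0x0f  N=0 Z=0
after  4: R0=0xff R1=0xf0 R2=0xf3 R3=0x3f R4=0x0f  N=1 Z=0
after  5: R0=0xff R1=0xf0 R2=0xf3 R3=0xf0 R4=0x0f  N=1 Z=0
after  6: R0=0xff R1=0xf0 R2=0xf3 R3=0xe3 R4=0x0f  N=1 Z=0
after  7: R0=0xff R1=0xfc R2=0xf3 R3=0xe3 R4=0x0f  N=1 Z=0
after  8: R0=0xff R1=0xfc R2=0xf3 R3=0xff R4=0x0f  N=1 Z=0
after  9: R0=0xff R1=0xfc R2=0xff R3=0xff R4=0x0f  N=1 Z=0
-- IRQ taken; context saved, return-PC = 10 --

K = 9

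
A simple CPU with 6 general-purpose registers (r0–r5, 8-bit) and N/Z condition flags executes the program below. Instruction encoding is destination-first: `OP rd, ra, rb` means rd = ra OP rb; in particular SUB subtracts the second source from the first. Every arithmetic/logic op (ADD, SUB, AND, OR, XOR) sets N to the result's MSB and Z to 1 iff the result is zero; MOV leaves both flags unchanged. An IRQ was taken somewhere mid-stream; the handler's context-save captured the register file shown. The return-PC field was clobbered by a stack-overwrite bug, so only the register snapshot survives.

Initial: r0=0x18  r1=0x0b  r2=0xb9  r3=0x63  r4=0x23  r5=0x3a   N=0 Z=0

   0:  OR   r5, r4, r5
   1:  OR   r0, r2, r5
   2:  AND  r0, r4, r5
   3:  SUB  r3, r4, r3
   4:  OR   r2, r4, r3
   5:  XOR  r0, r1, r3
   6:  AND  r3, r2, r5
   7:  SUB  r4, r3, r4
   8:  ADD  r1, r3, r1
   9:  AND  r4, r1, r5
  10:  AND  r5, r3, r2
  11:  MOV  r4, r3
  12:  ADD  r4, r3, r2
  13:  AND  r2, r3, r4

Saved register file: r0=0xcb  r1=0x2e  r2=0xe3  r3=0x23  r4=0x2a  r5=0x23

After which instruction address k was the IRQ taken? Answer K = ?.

K = 10

after  0: r0=0x18 r1=0x0b r2=0xb9 r3=0x63 r4=0x23 r5=0x3b  N=0 Z=0
after  1: r0=0xbb r1=0x0b r2=0xb9 r3=0x63 r4=0x23 r5=0x3b  N=1 Z=0
after  2: r0=0x23 r1=0x0b r2=0xb9 r3=0x63 r4=0x23 r5=0x3b  N=0 Z=0
after  3: r0=0x23 r1=0x0b r2=0xb9 r3=0xc0 r4=0x23 r5=0x3b  N=1 Z=0
after  4: r0=0x23 r1=0x0b r2=0xe3 r3=0xc0 r4=0x23 r5=0x3b  N=1 Z=0
after  5: r0=0xcb r1=0x0b r2=0xe3 r3=0xc0 r4=0x23 r5=0x3b  N=1 Z=0
after  6: r0=0xcb r1=0x0b r2=0xe3 r3=0x23 r4=0x23 r5=0x3b  N=0 Z=0
after  7: r0=0xcb r1=0x0b r2=0xe3 r3=0x23 r4=0x00 r5=0x3b  N=0 Z=1
after  8: r0=0xcb r1=0x2e r2=0xe3 r3=0x23 r4=0x00 r5=0x3b  N=0 Z=0
after  9: r0=0xcb r1=0x2e r2=0xe3 r3=0x23 r4=0x2a r5=0x3b  N=0 Z=0
after 10: r0=0xcb r1=0x2e r2=0xe3 r3=0x23 r4=0x2a r5=0x23  N=0 Z=0
-- IRQ taken; context saved, return-PC = 11 --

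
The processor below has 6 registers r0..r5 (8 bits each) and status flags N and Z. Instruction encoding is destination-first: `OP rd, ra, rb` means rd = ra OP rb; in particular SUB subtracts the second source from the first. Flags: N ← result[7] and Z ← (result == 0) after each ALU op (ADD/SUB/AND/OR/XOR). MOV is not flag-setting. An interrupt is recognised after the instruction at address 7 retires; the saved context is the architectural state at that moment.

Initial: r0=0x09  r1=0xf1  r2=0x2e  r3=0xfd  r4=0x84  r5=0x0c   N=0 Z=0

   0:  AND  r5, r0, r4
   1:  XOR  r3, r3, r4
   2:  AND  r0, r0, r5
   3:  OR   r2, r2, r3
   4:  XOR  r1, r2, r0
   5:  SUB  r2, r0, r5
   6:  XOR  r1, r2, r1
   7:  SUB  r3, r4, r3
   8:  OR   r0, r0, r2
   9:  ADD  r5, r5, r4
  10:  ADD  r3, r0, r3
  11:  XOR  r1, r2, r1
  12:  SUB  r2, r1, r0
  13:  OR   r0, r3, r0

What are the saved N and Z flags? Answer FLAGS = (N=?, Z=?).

after  0: r0=0x09 r1=0xf1 r2=0x2e r3=0xfd r4=0x84 r5=0x00  N=0 Z=1
after  1: r0=0x09 r1=0xf1 r2=0x2e r3=0x79 r4=0x84 r5=0x00  N=0 Z=0
after  2: r0=0x00 r1=0xf1 r2=0x2e r3=0x79 r4=0x84 r5=0x00  N=0 Z=1
after  3: r0=0x00 r1=0xf1 r2=0x7f r3=0x79 r4=0x84 r5=0x00  N=0 Z=0
after  4: r0=0x00 r1=0x7f r2=0x7f r3=0x79 r4=0x84 r5=0x00  N=0 Z=0
after  5: r0=0x00 r1=0x7f r2=0x00 r3=0x79 r4=0x84 r5=0x00  N=0 Z=1
after  6: r0=0x00 r1=0x7f r2=0x00 r3=0x79 r4=0x84 r5=0x00  N=0 Z=0
after  7: r0=0x00 r1=0x7f r2=0x00 r3=0x0b r4=0x84 r5=0x00  N=0 Z=0
-- IRQ taken; context saved, return-PC = 8 --

FLAGS = (N=0, Z=0)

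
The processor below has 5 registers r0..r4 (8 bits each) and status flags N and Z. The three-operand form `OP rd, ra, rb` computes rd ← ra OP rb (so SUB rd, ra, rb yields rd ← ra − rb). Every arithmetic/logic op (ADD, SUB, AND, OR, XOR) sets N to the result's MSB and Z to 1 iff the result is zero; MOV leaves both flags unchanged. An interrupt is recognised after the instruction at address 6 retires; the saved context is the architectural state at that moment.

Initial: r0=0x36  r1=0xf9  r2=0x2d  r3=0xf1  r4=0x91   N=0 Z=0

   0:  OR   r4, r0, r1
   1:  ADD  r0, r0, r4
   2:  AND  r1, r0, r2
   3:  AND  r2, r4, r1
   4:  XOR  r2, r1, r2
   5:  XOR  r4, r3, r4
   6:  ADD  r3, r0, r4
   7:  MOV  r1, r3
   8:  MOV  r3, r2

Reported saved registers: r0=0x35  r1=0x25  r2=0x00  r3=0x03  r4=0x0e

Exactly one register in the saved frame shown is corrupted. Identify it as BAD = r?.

after  0: r0=0x36 r1=0xf9 r2=0x2d r3=0xf1 r4=0xff  N=1 Z=0
after  1: r0=0x35 r1=0xf9 r2=0x2d r3=0xf1 r4=0xff  N=0 Z=0
after  2: r0=0x35 r1=0x25 r2=0x2d r3=0xf1 r4=0xff  N=0 Z=0
after  3: r0=0x35 r1=0x25 r2=0x25 r3=0xf1 r4=0xff  N=0 Z=0
after  4: r0=0x35 r1=0x25 r2=0x00 r3=0xf1 r4=0xff  N=0 Z=1
after  5: r0=0x35 r1=0x25 r2=0x00 r3=0xf1 r4=0x0e  N=0 Z=0
after  6: r0=0x35 r1=0x25 r2=0x00 r3=0x43 r4=0x0e  N=0 Z=0
-- IRQ taken; context saved, return-PC = 7 --
mismatch: r3: reported 0x03 vs actual 0x43

BAD = r3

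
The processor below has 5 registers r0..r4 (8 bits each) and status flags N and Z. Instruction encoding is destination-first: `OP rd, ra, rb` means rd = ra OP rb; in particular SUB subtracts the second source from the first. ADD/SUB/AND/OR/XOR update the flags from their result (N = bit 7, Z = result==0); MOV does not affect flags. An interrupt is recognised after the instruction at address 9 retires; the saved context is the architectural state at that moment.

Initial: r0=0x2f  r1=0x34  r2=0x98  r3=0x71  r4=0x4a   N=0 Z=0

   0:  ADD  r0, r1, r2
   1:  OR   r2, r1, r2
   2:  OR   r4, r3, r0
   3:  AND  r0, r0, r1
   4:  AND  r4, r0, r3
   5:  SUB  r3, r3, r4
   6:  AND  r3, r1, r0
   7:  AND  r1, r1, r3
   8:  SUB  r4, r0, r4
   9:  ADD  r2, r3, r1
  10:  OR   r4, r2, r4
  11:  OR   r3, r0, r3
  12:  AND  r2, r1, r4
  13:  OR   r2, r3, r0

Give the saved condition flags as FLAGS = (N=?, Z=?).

after  0: r0=0xcc r1=0x34 r2=0x98 r3=0x71 r4=0x4a  N=1 Z=0
after  1: r0=0xcc r1=0x34 r2=0xbc r3=0x71 r4=0x4a  N=1 Z=0
after  2: r0=0xcc r1=0x34 r2=0xbc r3=0x71 r4=0xfd  N=1 Z=0
after  3: r0=0x04 r1=0x34 r2=0xbc r3=0x71 r4=0xfd  N=0 Z=0
after  4: r0=0x04 r1=0x34 r2=0xbc r3=0x71 r4=0x00  N=0 Z=1
after  5: r0=0x04 r1=0x34 r2=0xbc r3=0x71 r4=0x00  N=0 Z=0
after  6: r0=0x04 r1=0x34 r2=0xbc r3=0x04 r4=0x00  N=0 Z=0
after  7: r0=0x04 r1=0x04 r2=0xbc r3=0x04 r4=0x00  N=0 Z=0
after  8: r0=0x04 r1=0x04 r2=0xbc r3=0x04 r4=0x04  N=0 Z=0
after  9: r0=0x04 r1=0x04 r2=0x08 r3=0x04 r4=0x04  N=0 Z=0
-- IRQ taken; context saved, return-PC = 10 --

FLAGS = (N=0, Z=0)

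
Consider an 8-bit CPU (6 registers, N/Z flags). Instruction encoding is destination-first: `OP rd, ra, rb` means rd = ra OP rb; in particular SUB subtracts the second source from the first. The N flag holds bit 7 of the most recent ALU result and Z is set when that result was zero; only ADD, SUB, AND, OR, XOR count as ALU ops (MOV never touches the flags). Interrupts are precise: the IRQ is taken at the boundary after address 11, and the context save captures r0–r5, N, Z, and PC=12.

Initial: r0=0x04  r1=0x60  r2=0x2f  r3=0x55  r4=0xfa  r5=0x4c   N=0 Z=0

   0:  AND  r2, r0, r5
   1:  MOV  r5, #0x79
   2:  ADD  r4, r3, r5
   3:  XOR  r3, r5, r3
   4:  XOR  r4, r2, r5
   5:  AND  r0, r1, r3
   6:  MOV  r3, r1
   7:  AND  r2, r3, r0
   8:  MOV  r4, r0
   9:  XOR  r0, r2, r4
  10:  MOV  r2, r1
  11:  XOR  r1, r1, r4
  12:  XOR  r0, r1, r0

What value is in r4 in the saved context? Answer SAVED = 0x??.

SAVED = 0x20

after  0: r0=0x04 r1=0x60 r2=0x04 r3=0x55 r4=0xfa r5=0x4c  N=0 Z=0
after  1: r0=0x04 r1=0x60 r2=0x04 r3=0x55 r4=0xfa r5=0x79  N=0 Z=0
after  2: r0=0x04 r1=0x60 r2=0x04 r3=0x55 r4=0xce r5=0x79  N=1 Z=0
after  3: r0=0x04 r1=0x60 r2=0x04 r3=0x2c r4=0xce r5=0x79  N=0 Z=0
after  4: r0=0x04 r1=0x60 r2=0x04 r3=0x2c r4=0x7d r5=0x79  N=0 Z=0
after  5: r0=0x20 r1=0x60 r2=0x04 r3=0x2c r4=0x7d r5=0x79  N=0 Z=0
after  6: r0=0x20 r1=0x60 r2=0x04 r3=0x60 r4=0x7d r5=0x79  N=0 Z=0
after  7: r0=0x20 r1=0x60 r2=0x20 r3=0x60 r4=0x7d r5=0x79  N=0 Z=0
after  8: r0=0x20 r1=0x60 r2=0x20 r3=0x60 r4=0x20 r5=0x79  N=0 Z=0
after  9: r0=0x00 r1=0x60 r2=0x20 r3=0x60 r4=0x20 r5=0x79  N=0 Z=1
after 10: r0=0x00 r1=0x60 r2=0x60 r3=0x60 r4=0x20 r5=0x79  N=0 Z=1
after 11: r0=0x00 r1=0x40 r2=0x60 r3=0x60 r4=0x20 r5=0x79  N=0 Z=0
-- IRQ taken; context saved, return-PC = 12 --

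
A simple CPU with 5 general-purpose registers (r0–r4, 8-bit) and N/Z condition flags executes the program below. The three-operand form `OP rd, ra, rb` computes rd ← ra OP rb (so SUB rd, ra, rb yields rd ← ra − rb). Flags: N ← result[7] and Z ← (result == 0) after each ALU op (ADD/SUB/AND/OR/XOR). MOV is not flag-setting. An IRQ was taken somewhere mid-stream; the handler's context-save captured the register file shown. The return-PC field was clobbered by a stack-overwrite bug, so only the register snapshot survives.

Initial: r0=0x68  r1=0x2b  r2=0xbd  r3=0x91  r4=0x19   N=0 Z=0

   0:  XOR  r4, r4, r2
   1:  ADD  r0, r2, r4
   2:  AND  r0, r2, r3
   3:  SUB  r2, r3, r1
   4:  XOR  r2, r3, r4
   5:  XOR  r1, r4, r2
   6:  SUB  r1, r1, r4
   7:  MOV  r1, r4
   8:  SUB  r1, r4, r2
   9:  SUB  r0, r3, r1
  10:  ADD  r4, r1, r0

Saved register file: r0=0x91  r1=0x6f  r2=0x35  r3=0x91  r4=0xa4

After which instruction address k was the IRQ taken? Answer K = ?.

K = 8

after  0: r0=0x68 r1=0x2b r2=0xbd r3=0x91 r4=0xa4  N=1 Z=0
after  1: r0=0x61 r1=0x2b r2=0xbd r3=0x91 r4=0xa4  N=0 Z=0
after  2: r0=0x91 r1=0x2b r2=0xbd r3=0x91 r4=0xa4  N=1 Z=0
after  3: r0=0x91 r1=0x2b r2=0x66 r3=0x91 r4=0xa4  N=0 Z=0
after  4: r0=0x91 r1=0x2b r2=0x35 r3=0x91 r4=0xa4  N=0 Z=0
after  5: r0=0x91 r1=0x91 r2=0x35 r3=0x91 r4=0xa4  N=1 Z=0
after  6: r0=0x91 r1=0xed r2=0x35 r3=0x91 r4=0xa4  N=1 Z=0
after  7: r0=0x91 r1=0xa4 r2=0x35 r3=0x91 r4=0xa4  N=1 Z=0
after  8: r0=0x91 r1=0x6f r2=0x35 r3=0x91 r4=0xa4  N=0 Z=0
-- IRQ taken; context saved, return-PC = 9 --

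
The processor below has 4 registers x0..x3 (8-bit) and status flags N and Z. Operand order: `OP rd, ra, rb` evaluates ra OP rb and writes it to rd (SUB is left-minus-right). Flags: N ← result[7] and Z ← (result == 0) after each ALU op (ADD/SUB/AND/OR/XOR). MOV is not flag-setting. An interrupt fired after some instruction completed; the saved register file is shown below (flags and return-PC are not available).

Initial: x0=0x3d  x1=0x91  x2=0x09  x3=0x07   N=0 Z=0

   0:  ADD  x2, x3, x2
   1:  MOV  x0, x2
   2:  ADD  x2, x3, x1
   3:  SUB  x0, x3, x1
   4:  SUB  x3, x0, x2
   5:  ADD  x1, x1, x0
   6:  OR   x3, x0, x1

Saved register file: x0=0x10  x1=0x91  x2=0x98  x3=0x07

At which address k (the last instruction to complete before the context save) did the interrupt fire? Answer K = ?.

after  0: x0=0x3d x1=0x91 x2=0x10 x3=0x07  N=0 Z=0
after  1: x0=0x10 x1=0x91 x2=0x10 x3=0x07  N=0 Z=0
after  2: x0=0x10 x1=0x91 x2=0x98 x3=0x07  N=1 Z=0
-- IRQ taken; context saved, return-PC = 3 --

K = 2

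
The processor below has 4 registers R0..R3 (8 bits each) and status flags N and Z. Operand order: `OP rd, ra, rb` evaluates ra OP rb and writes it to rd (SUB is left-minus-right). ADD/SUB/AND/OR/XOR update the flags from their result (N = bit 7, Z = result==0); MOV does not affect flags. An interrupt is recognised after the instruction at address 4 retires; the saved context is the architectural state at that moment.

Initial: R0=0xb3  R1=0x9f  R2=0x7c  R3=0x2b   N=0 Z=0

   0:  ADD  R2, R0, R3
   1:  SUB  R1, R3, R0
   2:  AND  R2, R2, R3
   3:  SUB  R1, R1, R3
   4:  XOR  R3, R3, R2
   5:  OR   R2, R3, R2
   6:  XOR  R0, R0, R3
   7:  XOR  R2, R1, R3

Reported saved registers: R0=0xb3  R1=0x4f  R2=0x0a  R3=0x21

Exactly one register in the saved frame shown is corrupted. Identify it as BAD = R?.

after  0: R0=0xb3 R1=0x9f R2=0xde R3=0x2b  N=1 Z=0
after  1: R0=0xb3 R1=0x78 R2=0xde R3=0x2b  N=0 Z=0
after  2: R0=0xb3 R1=0x78 R2=0x0a R3=0x2b  N=0 Z=0
after  3: R0=0xb3 R1=0x4d R2=0x0a R3=0x2b  N=0 Z=0
after  4: R0=0xb3 R1=0x4d R2=0x0a R3=0x21  N=0 Z=0
-- IRQ taken; context saved, return-PC = 5 --
mismatch: R1: reported 0x4f vs actual 0x4d

BAD = R1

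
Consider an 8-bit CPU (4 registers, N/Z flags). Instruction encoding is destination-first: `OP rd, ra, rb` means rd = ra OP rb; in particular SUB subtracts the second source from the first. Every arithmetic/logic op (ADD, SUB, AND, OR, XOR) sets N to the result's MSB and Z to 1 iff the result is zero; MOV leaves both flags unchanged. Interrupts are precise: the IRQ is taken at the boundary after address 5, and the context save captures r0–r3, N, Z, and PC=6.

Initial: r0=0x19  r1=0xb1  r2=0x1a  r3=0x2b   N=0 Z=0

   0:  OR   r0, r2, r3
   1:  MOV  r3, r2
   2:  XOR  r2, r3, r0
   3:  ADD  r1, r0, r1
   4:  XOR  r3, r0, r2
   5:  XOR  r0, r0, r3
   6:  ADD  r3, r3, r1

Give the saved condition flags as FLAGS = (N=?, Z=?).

after  0: r0=0x3b r1=0xb1 r2=0x1a r3=0x2b  N=0 Z=0
after  1: r0=0x3b r1=0xb1 r2=0x1a r3=0x1a  N=0 Z=0
after  2: r0=0x3b r1=0xb1 r2=0x21 r3=0x1a  N=0 Z=0
after  3: r0=0x3b r1=0xec r2=0x21 r3=0x1a  N=1 Z=0
after  4: r0=0x3b r1=0xec r2=0x21 r3=0x1a  N=0 Z=0
after  5: r0=0x21 r1=0xec r2=0x21 r3=0x1a  N=0 Z=0
-- IRQ taken; context saved, return-PC = 6 --

FLAGS = (N=0, Z=0)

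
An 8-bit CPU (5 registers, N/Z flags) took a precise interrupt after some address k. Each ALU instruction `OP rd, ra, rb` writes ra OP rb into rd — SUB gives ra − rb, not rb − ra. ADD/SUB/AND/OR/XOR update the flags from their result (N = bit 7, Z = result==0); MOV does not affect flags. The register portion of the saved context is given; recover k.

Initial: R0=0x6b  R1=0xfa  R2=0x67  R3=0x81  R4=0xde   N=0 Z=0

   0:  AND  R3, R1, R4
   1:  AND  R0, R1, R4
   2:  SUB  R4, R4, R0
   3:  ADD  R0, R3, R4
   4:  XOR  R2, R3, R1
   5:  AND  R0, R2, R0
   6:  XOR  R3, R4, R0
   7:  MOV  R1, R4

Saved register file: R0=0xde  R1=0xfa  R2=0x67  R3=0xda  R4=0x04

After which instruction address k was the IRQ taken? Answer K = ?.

K = 3

after  0: R0=0x6b R1=0xfa R2=0x67 R3=0xda R4=0xde  N=1 Z=0
after  1: R0=0xda R1=0xfa R2=0x67 R3=0xda R4=0xde  N=1 Z=0
after  2: R0=0xda R1=0xfa R2=0x67 R3=0xda R4=0x04  N=0 Z=0
after  3: R0=0xde R1=0xfa R2=0x67 R3=0xda R4=0x04  N=1 Z=0
-- IRQ taken; context saved, return-PC = 4 --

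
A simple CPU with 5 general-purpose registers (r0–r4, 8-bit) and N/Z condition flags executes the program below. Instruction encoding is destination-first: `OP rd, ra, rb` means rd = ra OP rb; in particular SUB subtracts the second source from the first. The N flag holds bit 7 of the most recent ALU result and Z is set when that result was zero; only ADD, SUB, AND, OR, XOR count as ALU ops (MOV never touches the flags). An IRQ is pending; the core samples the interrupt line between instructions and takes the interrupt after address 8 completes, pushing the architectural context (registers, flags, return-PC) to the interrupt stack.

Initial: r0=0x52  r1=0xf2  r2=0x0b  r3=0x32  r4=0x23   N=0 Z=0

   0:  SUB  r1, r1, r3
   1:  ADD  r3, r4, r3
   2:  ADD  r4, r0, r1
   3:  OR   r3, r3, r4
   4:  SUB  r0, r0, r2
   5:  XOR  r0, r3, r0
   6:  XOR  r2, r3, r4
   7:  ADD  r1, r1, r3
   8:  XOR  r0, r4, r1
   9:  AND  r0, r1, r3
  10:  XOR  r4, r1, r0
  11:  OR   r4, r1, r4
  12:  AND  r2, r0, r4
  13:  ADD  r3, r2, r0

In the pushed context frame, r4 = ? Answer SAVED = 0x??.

SAVED = 0x12

after  0: r0=0x52 r1=0xc0 r2=0x0b r3=0x32 r4=0x23  N=1 Z=0
after  1: r0=0x52 r1=0xc0 r2=0x0b r3=0x55 r4=0x23  N=0 Z=0
after  2: r0=0x52 r1=0xc0 r2=0x0b r3=0x55 r4=0x12  N=0 Z=0
after  3: r0=0x52 r1=0xc0 r2=0x0b r3=0x57 r4=0x12  N=0 Z=0
after  4: r0=0x47 r1=0xc0 r2=0x0b r3=0x57 r4=0x12  N=0 Z=0
after  5: r0=0x10 r1=0xc0 r2=0x0b r3=0x57 r4=0x12  N=0 Z=0
after  6: r0=0x10 r1=0xc0 r2=0x45 r3=0x57 r4=0x12  N=0 Z=0
after  7: r0=0x10 r1=0x17 r2=0x45 r3=0x57 r4=0x12  N=0 Z=0
after  8: r0=0x05 r1=0x17 r2=0x45 r3=0x57 r4=0x12  N=0 Z=0
-- IRQ taken; context saved, return-PC = 9 --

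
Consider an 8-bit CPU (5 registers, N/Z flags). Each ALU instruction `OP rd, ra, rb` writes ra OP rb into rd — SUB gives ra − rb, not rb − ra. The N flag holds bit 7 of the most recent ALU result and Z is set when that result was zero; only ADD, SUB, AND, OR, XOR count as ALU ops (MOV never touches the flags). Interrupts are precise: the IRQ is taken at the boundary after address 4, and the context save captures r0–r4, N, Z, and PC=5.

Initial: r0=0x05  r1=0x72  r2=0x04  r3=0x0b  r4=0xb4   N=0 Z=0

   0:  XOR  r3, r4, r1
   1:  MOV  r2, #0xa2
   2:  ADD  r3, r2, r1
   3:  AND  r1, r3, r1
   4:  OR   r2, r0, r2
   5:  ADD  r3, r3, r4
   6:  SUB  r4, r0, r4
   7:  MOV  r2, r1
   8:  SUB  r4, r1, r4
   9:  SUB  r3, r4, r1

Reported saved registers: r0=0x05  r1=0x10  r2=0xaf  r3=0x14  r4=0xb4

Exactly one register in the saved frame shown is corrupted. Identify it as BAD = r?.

after  0: r0=0x05 r1=0x72 r2=0x04 r3=0xc6 r4=0xb4  N=1 Z=0
after  1: r0=0x05 r1=0x72 r2=0xa2 r3=0xc6 r4=0xb4  N=1 Z=0
after  2: r0=0x05 r1=0x72 r2=0xa2 r3=0x14 r4=0xb4  N=0 Z=0
after  3: r0=0x05 r1=0x10 r2=0xa2 r3=0x14 r4=0xb4  N=0 Z=0
after  4: r0=0x05 r1=0x10 r2=0xa7 r3=0x14 r4=0xb4  N=1 Z=0
-- IRQ taken; context saved, return-PC = 5 --
mismatch: r2: reported 0xaf vs actual 0xa7

BAD = r2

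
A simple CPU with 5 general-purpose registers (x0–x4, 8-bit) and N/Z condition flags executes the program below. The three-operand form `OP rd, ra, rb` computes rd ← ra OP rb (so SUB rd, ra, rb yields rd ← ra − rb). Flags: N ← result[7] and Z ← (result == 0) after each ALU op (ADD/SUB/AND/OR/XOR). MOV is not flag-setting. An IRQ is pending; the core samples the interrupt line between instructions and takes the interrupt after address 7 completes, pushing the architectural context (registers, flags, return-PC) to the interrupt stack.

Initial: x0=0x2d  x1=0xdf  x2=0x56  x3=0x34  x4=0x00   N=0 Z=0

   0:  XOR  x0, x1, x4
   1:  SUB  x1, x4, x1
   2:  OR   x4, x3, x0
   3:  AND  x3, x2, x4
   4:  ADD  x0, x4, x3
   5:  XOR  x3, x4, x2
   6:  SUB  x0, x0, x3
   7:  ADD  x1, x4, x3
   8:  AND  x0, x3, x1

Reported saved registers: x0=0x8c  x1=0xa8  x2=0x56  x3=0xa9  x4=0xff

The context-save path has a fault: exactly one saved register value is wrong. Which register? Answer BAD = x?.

after  0: x0=0xdf x1=0xdf x2=0x56 x3=0x34 x4=0x00  N=1 Z=0
after  1: x0=0xdf x1=0x21 x2=0x56 x3=0x34 x4=0x00  N=0 Z=0
after  2: x0=0xdf x1=0x21 x2=0x56 x3=0x34 x4=0xff  N=1 Z=0
after  3: x0=0xdf x1=0x21 x2=0x56 x3=0x56 x4=0xff  N=0 Z=0
after  4: x0=0x55 x1=0x21 x2=0x56 x3=0x56 x4=0xff  N=0 Z=0
after  5: x0=0x55 x1=0x21 x2=0x56 x3=0xa9 x4=0xff  N=1 Z=0
after  6: x0=0xac x1=0x21 x2=0x56 x3=0xa9 x4=0xff  N=1 Z=0
after  7: x0=0xac x1=0xa8 x2=0x56 x3=0xa9 x4=0xff  N=1 Z=0
-- IRQ taken; context saved, return-PC = 8 --
mismatch: x0: reported 0x8c vs actual 0xac

BAD = x0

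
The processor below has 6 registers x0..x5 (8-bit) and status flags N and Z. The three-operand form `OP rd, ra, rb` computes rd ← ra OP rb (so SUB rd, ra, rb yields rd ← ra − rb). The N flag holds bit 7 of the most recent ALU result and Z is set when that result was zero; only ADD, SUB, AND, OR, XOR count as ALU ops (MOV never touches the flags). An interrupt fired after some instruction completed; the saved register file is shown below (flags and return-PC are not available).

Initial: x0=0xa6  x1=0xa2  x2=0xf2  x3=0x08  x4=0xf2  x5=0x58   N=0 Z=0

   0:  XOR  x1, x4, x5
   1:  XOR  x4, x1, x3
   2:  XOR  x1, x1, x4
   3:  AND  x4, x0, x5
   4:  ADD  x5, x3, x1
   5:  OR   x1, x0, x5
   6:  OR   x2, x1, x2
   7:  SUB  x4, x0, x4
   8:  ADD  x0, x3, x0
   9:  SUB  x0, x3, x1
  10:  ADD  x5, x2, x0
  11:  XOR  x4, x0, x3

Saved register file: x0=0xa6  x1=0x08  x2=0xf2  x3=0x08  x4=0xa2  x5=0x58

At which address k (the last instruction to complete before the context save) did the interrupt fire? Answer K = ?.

K = 2

after  0: x0=0xa6 x1=0xaa x2=0xf2 x3=0x08 x4=0xf2 x5=0x58  N=1 Z=0
after  1: x0=0xa6 x1=0xaa x2=0xf2 x3=0x08 x4=0xa2 x5=0x58  N=1 Z=0
after  2: x0=0xa6 x1=0x08 x2=0xf2 x3=0x08 x4=0xa2 x5=0x58  N=0 Z=0
-- IRQ taken; context saved, return-PC = 3 --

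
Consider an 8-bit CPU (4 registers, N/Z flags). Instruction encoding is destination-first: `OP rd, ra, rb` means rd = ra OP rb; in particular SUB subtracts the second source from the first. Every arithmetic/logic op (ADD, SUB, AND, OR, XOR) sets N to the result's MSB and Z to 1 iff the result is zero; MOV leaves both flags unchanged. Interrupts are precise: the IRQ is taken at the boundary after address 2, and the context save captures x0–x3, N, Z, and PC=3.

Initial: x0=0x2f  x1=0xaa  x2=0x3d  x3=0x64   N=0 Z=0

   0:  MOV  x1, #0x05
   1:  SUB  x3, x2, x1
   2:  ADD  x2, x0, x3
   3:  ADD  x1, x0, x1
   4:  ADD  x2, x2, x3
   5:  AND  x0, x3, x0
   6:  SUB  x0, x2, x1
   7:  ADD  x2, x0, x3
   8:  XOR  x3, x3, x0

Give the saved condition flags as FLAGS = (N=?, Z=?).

FLAGS = (N=0, Z=0)

after  0: x0=0x2f x1=0x05 x2=0x3d x3=0x64  N=0 Z=0
after  1: x0=0x2f x1=0x05 x2=0x3d x3=0x38  N=0 Z=0
after  2: x0=0x2f x1=0x05 x2=0x67 x3=0x38  N=0 Z=0
-- IRQ taken; context saved, return-PC = 3 --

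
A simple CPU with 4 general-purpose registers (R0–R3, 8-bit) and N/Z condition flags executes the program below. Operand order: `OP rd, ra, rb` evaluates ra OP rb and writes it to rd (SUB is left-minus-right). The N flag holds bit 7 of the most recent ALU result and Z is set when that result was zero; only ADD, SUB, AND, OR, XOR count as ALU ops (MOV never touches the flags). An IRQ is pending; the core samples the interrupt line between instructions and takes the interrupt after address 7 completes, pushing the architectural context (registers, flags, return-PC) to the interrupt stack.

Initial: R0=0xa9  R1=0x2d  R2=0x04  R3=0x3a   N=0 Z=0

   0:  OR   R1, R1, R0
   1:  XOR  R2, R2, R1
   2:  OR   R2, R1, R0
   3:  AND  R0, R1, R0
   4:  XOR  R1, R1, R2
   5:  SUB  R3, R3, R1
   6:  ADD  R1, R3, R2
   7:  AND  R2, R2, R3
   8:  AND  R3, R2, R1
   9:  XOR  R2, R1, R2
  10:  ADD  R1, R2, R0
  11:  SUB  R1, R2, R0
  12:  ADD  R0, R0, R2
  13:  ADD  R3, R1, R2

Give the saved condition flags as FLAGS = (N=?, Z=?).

after  0: R0=0xa9 R1=0xad R2=0x04 R3=0x3a  N=1 Z=0
after  1: R0=0xa9 R1=0xad R2=0xa9 R3=0x3a  N=1 Z=0
after  2: R0=0xa9 R1=0xad R2=0xad R3=0x3a  N=1 Z=0
after  3: R0=0xa9 R1=0xad R2=0xad R3=0x3a  N=1 Z=0
after  4: R0=0xa9 R1=0x00 R2=0xad R3=0x3a  N=0 Z=1
after  5: R0=0xa9 R1=0x00 R2=0xad R3=0x3a  N=0 Z=0
after  6: R0=0xa9 R1=0xe7 R2=0xad R3=0x3a  N=1 Z=0
after  7: R0=0xa9 R1=0xe7 R2=0x28 R3=0x3a  N=0 Z=0
-- IRQ taken; context saved, return-PC = 8 --

FLAGS = (N=0, Z=0)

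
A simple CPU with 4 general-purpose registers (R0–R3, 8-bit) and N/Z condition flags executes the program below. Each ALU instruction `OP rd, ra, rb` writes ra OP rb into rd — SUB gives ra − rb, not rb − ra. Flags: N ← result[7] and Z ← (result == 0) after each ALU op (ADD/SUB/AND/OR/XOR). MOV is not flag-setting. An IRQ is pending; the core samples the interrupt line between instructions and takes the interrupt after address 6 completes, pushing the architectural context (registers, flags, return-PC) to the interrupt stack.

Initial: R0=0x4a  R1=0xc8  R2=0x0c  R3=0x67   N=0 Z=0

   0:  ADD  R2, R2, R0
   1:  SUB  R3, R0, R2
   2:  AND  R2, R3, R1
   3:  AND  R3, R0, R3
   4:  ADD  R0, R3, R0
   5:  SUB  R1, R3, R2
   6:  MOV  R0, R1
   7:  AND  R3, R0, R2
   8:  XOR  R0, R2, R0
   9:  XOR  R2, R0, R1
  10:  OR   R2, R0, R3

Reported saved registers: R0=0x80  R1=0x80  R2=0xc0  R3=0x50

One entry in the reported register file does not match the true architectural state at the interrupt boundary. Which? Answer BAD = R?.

after  0: R0=0x4a R1=0xc8 R2=0x56 R3=0x67  N=0 Z=0
after  1: R0=0x4a R1=0xc8 R2=0x56 R3=0xf4  N=1 Z=0
after  2: R0=0x4a R1=0xc8 R2=0xc0 R3=0xf4  N=1 Z=0
after  3: R0=0x4a R1=0xc8 R2=0xc0 R3=0x40  N=0 Z=0
after  4: R0=0x8a R1=0xc8 R2=0xc0 R3=0x40  N=1 Z=0
after  5: R0=0x8a R1=0x80 R2=0xc0 R3=0x40  N=1 Z=0
after  6: R0=0x80 R1=0x80 R2=0xc0 R3=0x40  N=1 Z=0
-- IRQ taken; context saved, return-PC = 7 --
mismatch: R3: reported 0x50 vs actual 0x40

BAD = R3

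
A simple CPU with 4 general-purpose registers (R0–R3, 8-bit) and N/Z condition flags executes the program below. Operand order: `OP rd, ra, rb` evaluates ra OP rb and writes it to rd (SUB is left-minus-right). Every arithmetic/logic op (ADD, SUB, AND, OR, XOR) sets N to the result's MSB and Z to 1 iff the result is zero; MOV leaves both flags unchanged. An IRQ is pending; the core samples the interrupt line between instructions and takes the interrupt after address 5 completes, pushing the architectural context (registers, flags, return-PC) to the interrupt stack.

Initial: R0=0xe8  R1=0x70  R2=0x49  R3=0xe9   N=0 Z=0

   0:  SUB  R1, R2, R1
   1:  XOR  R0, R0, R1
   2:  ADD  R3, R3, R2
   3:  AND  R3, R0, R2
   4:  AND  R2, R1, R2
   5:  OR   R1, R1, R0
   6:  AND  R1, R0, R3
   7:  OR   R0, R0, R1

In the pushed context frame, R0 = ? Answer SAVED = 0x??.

after  0: R0=0xe8 R1=0xd9 R2=0x49 R3=0xe9  N=1 Z=0
after  1: R0=0x31 R1=0xd9 R2=0x49 R3=0xe9  N=0 Z=0
after  2: R0=0x31 R1=0xd9 R2=0x49 R3=0x32  N=0 Z=0
after  3: R0=0x31 R1=0xd9 R2=0x49 R3=0x01  N=0 Z=0
after  4: R0=0x31 R1=0xd9 R2=0x49 R3=0x01  N=0 Z=0
after  5: R0=0x31 R1=0xf9 R2=0x49 R3=0x01  N=1 Z=0
-- IRQ taken; context saved, return-PC = 6 --

SAVED = 0x31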